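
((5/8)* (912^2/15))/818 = 17328/409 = 42.37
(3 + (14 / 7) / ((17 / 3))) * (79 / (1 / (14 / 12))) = 10507 / 34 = 309.03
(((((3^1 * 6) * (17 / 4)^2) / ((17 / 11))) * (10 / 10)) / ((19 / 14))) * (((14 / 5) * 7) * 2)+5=577744 / 95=6081.52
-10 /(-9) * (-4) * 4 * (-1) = 160 /9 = 17.78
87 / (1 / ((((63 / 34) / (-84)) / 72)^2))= 29 / 3551232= 0.00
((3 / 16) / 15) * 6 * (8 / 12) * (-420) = -21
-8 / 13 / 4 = -2 / 13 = -0.15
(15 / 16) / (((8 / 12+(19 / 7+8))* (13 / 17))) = 5355 / 49712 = 0.11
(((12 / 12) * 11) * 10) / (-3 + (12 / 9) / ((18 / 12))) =-990 / 19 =-52.11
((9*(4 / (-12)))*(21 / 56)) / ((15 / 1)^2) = -0.00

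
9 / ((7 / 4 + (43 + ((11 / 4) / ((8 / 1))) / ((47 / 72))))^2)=19881 / 4528384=0.00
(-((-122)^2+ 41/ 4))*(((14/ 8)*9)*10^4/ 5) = -469168875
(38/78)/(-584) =-19/22776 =-0.00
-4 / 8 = -1 / 2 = -0.50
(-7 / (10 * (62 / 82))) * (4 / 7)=-82 / 155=-0.53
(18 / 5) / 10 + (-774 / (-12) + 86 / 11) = 39973 / 550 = 72.68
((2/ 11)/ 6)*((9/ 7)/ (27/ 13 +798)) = 13/ 266959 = 0.00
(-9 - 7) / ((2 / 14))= -112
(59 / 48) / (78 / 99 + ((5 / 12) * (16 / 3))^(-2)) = 16225 / 13073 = 1.24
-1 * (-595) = 595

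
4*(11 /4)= 11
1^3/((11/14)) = 14/11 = 1.27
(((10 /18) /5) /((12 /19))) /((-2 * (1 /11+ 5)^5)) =-3059969 /118958063616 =-0.00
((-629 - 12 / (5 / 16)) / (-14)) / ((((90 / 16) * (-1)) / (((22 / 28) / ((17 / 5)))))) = -73414 / 37485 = -1.96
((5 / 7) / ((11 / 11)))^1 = 5 / 7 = 0.71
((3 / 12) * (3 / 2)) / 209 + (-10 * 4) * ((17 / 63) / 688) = -62933 / 4529448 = -0.01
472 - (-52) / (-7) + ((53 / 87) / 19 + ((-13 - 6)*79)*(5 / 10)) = -6616217 / 23142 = -285.90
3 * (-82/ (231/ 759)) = -5658/ 7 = -808.29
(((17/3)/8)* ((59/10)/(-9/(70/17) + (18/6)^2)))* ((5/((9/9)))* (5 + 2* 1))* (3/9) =245735/34344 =7.16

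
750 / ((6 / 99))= 12375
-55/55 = -1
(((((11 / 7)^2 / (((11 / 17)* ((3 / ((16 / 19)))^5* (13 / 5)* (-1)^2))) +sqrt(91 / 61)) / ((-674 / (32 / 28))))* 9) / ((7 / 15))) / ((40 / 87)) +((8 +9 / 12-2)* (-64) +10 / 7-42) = -36925152769844228 / 78136629345957-2349* sqrt(5551) / 2014586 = -472.66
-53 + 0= -53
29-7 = 22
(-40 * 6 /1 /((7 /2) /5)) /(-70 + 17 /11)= 8800 /1757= 5.01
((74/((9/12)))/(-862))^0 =1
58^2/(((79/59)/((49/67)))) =9725324/5293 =1837.39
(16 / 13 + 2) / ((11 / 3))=126 / 143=0.88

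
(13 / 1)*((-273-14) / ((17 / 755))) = -2816905 / 17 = -165700.29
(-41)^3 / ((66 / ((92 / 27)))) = -3170366 / 891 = -3558.21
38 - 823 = -785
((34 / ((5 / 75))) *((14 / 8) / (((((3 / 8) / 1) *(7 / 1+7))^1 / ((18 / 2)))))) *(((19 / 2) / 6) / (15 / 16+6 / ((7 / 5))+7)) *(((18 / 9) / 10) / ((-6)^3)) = -2261 / 12321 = -0.18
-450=-450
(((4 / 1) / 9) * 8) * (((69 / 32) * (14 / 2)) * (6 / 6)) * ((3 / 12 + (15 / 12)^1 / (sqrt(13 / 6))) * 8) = 322 / 3 + 1610 * sqrt(78) / 39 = 471.93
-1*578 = -578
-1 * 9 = -9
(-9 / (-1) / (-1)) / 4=-9 / 4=-2.25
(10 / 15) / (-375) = -2 / 1125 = -0.00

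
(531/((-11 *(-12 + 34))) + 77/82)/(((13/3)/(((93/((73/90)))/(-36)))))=668205/724306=0.92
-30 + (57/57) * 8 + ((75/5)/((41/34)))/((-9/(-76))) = 10214/123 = 83.04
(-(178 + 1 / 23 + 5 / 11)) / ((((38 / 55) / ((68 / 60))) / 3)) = -383860 / 437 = -878.40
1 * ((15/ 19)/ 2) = 15/ 38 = 0.39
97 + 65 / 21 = 2102 / 21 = 100.10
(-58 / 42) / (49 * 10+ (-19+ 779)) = -29 / 26250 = -0.00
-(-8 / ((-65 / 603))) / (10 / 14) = -33768 / 325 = -103.90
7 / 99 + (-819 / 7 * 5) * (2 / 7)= -167.07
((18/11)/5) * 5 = 18/11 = 1.64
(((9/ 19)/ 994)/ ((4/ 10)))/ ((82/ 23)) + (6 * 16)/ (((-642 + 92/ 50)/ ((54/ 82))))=-1219671765/ 12392313304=-0.10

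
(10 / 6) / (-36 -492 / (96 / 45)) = -40 / 6399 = -0.01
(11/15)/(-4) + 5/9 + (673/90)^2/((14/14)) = 56.29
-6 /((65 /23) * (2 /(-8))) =552 /65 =8.49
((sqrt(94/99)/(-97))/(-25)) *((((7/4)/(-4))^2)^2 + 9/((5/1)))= 601829 *sqrt(1034)/26222592000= 0.00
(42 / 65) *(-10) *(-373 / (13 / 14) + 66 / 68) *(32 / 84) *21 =59511984 / 2873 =20714.23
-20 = -20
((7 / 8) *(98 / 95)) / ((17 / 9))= 3087 / 6460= 0.48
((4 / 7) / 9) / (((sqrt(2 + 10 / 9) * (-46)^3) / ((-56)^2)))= -16 * sqrt(7) / 36501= -0.00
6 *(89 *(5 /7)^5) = 1668750 /16807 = 99.29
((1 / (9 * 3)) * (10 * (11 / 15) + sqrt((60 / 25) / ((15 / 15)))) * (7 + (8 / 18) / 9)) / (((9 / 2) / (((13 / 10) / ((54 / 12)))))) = 29692 * sqrt(15) / 4428675 + 326612 / 2657205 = 0.15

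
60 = 60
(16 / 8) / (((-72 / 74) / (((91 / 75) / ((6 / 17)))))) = -57239 / 8100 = -7.07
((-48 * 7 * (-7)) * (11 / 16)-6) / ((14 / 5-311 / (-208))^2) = 193606400 / 2217121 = 87.32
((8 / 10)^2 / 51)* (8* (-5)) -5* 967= -1233053 / 255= -4835.50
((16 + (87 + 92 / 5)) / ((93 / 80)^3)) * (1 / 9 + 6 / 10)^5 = 14.05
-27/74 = -0.36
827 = 827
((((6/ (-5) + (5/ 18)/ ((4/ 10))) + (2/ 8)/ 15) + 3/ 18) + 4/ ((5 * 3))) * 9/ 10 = -1/ 20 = -0.05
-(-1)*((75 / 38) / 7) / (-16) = -75 / 4256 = -0.02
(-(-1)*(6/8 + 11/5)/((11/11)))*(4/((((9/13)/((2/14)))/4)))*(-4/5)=-7.79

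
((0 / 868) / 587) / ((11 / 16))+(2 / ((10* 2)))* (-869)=-869 / 10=-86.90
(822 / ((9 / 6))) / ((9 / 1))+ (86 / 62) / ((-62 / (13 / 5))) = 5261249 / 86490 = 60.83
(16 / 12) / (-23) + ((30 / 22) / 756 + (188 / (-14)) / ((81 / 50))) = -4788629 / 573804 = -8.35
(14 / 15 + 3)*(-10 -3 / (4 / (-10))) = -59 / 6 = -9.83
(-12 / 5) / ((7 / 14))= -24 / 5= -4.80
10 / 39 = 0.26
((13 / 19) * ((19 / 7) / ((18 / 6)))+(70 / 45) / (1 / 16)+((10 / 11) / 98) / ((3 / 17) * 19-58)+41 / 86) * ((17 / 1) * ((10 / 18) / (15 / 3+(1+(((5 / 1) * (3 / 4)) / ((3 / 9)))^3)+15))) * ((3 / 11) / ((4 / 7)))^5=293611480515325 / 69801565837143712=0.00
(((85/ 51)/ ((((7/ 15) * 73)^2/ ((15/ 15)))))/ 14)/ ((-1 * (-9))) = 125/ 10967082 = 0.00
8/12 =2/3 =0.67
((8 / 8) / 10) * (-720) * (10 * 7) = -5040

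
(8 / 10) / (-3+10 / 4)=-8 / 5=-1.60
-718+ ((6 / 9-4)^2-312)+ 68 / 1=-8558 / 9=-950.89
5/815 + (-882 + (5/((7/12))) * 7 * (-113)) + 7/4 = -7660.24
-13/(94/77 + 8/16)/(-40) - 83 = -82.81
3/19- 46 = -871/19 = -45.84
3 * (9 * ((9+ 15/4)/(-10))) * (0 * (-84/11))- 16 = -16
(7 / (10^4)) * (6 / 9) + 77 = 1155007 / 15000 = 77.00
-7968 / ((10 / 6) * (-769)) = 6.22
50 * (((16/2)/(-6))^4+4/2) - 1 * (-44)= 24464/81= 302.02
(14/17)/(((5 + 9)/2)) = 2/17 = 0.12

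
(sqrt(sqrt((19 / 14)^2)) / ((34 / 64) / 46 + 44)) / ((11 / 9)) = 2208*sqrt(266) / 1662815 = 0.02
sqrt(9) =3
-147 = -147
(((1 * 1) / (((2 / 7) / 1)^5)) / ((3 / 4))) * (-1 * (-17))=11904.96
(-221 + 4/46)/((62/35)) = -177835/1426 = -124.71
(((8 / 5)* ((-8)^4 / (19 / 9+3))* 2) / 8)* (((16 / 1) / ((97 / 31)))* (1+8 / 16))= 27426816 / 11155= 2458.70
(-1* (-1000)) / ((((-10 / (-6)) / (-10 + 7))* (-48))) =75 / 2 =37.50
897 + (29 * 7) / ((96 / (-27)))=26877 / 32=839.91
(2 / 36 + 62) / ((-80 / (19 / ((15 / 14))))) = -148561 / 10800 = -13.76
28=28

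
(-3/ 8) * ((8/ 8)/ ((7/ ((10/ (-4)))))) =15/ 112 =0.13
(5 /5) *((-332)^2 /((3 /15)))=551120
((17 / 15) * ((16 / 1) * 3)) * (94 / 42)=12784 / 105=121.75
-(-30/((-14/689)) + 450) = -1926.43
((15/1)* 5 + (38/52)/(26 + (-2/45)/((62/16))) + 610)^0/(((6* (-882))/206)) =-0.04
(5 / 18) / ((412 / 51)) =85 / 2472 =0.03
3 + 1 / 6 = 19 / 6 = 3.17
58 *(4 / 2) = 116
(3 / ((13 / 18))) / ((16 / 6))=81 / 52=1.56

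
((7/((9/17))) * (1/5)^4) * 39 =1547/1875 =0.83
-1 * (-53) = 53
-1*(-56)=56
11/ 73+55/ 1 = 4026/ 73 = 55.15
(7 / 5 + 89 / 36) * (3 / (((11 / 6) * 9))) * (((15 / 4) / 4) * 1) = 697 / 1056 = 0.66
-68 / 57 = -1.19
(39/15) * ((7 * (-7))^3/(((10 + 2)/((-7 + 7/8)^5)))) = 432028097404813/1966080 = 219740853.58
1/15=0.07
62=62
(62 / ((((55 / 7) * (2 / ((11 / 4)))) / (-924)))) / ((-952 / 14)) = 50127 / 340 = 147.43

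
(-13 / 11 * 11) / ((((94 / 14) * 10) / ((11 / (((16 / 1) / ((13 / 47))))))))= -13013 / 353440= -0.04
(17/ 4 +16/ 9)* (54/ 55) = 651/ 110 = 5.92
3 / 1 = 3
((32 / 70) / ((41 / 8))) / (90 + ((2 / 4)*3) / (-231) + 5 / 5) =2816 / 2872665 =0.00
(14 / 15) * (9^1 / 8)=21 / 20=1.05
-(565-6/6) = -564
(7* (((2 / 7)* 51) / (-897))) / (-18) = 17 / 2691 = 0.01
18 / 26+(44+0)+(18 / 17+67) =112.75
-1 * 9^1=-9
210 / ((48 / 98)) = 1715 / 4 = 428.75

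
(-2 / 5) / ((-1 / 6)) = 12 / 5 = 2.40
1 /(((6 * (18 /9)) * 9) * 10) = 1 /1080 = 0.00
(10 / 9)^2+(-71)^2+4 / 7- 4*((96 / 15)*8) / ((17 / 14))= 234909523 / 48195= 4874.15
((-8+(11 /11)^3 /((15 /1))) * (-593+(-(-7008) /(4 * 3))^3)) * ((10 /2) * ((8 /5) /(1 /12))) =-758462630688 /5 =-151692526137.60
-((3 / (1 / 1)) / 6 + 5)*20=-110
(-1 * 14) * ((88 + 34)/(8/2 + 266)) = -854/135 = -6.33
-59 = -59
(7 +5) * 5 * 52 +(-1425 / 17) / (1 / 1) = 3036.18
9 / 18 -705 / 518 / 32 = 7583 / 16576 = 0.46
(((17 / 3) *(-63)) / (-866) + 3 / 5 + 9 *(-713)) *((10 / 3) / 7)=-9260409 / 3031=-3055.23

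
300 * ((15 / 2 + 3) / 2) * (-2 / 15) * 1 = -210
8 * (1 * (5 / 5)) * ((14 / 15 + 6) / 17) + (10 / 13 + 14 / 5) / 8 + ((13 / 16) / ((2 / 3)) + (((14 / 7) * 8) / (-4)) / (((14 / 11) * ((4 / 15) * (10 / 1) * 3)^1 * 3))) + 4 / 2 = 1009391 / 148512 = 6.80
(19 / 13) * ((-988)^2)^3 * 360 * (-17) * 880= -7321263038365577261875200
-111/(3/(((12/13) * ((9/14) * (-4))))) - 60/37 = 290244/3367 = 86.20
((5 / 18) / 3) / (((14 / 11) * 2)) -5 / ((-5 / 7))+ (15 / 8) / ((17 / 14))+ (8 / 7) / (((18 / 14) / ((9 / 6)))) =9.91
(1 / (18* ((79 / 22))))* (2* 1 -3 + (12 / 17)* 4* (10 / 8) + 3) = 1034 / 12087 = 0.09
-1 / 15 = -0.07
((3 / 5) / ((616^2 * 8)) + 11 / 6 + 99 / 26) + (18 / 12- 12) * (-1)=9554702197 / 591951360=16.14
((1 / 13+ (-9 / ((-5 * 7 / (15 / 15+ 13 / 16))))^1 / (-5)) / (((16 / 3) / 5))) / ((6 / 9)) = -5337 / 232960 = -0.02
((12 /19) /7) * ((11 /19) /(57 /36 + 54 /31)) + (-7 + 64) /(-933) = -44120737 /972154589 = -0.05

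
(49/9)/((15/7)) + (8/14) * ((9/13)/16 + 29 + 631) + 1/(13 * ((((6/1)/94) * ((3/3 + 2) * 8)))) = 37322669/98280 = 379.76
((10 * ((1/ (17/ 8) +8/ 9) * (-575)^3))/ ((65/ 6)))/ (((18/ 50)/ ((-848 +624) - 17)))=73306175000000/ 459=159708442265.80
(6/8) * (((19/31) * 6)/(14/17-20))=-0.14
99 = 99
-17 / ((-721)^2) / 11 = -17 / 5718251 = -0.00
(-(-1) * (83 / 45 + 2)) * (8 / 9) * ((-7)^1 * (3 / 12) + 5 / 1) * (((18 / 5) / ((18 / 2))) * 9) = 8996 / 225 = 39.98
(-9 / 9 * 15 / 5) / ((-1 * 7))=3 / 7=0.43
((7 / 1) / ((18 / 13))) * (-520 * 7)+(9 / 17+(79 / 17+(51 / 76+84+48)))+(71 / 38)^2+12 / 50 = -50429506679 / 2761650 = -18260.64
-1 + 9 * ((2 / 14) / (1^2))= 0.29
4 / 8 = 1 / 2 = 0.50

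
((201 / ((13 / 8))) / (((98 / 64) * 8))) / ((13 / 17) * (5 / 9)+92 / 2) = 984096 / 4524611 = 0.22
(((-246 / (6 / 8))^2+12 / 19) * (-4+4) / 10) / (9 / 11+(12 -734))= 0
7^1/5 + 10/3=71/15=4.73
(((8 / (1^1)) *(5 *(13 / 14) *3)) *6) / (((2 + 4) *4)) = 27.86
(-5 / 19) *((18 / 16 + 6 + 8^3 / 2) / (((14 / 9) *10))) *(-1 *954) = 9036765 / 2128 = 4246.60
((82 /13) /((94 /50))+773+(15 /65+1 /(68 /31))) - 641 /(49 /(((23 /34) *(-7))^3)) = 52016984093 /24014744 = 2166.04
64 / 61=1.05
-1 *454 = -454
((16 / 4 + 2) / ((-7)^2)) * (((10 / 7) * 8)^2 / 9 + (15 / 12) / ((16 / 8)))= 53405 / 28812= 1.85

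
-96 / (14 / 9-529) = 864 / 4747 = 0.18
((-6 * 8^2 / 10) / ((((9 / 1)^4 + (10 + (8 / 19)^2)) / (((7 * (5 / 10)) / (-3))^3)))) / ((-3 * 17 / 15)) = -141512 / 51849405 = -0.00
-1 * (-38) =38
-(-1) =1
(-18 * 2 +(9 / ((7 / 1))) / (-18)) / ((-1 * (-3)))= -505 / 42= -12.02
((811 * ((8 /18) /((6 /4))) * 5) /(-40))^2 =657721 /729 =902.22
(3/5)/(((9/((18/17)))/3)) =18/85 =0.21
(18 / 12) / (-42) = -1 / 28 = -0.04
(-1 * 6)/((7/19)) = -114/7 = -16.29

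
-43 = -43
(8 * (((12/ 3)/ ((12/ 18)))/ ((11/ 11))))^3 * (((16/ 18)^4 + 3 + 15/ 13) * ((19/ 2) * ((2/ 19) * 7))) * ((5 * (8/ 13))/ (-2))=-233700884480/ 41067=-5690722.10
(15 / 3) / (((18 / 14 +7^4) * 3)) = 35 / 50448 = 0.00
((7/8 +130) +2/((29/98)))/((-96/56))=-223517/2784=-80.29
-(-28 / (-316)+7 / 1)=-560 / 79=-7.09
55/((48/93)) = 1705/16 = 106.56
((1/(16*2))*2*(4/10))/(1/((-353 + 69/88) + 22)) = -29059/3520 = -8.26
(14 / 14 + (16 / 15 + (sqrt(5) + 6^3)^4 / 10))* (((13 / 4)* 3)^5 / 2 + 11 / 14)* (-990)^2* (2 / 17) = 38993033277974368395* sqrt(5) / 1904 + 67416063709367209807575 / 60928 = 1152281020995896768.56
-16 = -16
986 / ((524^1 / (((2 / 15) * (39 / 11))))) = 6409 / 7205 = 0.89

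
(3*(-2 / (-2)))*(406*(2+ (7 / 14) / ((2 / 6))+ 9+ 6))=22533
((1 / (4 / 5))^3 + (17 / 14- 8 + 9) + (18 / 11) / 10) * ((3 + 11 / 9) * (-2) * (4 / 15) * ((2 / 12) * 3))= -2027623 / 415800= -4.88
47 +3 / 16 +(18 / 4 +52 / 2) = 1243 / 16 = 77.69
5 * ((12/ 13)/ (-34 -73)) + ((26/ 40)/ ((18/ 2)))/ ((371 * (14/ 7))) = -7995517/ 185781960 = -0.04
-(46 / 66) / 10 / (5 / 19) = -437 / 1650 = -0.26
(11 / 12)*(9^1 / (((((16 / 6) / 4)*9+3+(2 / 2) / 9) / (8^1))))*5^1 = 1485 / 41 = 36.22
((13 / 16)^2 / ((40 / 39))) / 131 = 6591 / 1341440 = 0.00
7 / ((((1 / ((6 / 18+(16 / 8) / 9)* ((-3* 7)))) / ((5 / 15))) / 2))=-490 / 9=-54.44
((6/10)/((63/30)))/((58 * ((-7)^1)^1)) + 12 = 12.00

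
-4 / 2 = -2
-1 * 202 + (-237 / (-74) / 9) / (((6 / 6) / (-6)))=-7553 / 37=-204.14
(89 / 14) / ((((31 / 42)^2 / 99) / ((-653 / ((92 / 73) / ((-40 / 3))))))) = 7981036.73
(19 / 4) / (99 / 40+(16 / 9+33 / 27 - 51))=-190 / 1821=-0.10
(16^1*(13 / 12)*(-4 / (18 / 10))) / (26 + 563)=-1040 / 15903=-0.07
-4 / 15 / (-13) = 4 / 195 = 0.02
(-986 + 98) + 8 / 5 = -4432 / 5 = -886.40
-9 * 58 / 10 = -52.20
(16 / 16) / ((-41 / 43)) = -43 / 41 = -1.05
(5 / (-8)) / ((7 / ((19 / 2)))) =-95 / 112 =-0.85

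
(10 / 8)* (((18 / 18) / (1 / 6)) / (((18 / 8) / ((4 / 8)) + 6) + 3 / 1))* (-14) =-70 / 9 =-7.78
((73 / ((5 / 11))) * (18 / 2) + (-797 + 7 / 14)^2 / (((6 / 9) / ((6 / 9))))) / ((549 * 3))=386.07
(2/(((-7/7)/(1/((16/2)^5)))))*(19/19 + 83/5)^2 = -121/6400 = -0.02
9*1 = 9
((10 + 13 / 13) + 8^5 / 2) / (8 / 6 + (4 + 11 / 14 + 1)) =688590 / 299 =2302.98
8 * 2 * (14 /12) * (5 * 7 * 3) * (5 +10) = 29400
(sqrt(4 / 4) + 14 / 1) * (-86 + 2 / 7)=-9000 / 7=-1285.71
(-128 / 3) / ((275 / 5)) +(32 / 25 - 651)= -536659 / 825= -650.50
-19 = -19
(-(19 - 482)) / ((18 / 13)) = 6019 / 18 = 334.39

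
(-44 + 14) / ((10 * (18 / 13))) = -13 / 6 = -2.17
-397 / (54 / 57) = -7543 / 18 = -419.06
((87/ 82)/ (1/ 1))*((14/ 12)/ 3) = 0.41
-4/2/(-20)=1/10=0.10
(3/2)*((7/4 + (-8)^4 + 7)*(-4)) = -49257/2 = -24628.50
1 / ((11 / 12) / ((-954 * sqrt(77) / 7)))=-11448 * sqrt(77) / 77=-1304.62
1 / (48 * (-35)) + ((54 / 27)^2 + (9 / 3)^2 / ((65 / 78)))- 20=-8737 / 1680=-5.20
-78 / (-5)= 15.60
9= 9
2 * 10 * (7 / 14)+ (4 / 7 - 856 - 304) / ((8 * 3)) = -1609 / 42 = -38.31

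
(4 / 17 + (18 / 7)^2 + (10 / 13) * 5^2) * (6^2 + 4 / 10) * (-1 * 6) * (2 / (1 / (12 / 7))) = -19527.44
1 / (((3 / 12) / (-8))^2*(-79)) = -1024 / 79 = -12.96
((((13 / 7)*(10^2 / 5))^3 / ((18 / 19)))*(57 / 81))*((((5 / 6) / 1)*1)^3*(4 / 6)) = 99139625000 / 6751269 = 14684.59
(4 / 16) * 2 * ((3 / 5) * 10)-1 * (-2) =5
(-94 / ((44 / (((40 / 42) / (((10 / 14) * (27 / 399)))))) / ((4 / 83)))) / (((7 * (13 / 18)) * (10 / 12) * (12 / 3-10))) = 14288 / 178035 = 0.08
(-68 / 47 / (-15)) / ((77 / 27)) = 612 / 18095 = 0.03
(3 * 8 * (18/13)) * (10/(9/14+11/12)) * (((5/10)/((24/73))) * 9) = 4966920/1703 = 2916.57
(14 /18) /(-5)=-7 /45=-0.16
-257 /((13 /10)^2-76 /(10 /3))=25700 /2111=12.17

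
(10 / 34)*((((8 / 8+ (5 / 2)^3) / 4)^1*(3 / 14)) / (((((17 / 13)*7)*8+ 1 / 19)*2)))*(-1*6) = -211185 / 19693888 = -0.01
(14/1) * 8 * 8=896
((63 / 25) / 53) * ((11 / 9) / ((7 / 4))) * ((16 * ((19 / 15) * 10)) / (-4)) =-1.68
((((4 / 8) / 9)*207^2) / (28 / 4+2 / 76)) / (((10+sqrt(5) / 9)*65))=0.51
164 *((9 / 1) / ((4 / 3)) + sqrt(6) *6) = 3517.30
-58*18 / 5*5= -1044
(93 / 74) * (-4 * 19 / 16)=-5.97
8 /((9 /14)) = 112 /9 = 12.44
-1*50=-50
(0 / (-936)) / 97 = 0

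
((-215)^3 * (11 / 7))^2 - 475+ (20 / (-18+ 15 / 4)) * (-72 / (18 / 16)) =681225639826314830 / 2793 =243904632948913.29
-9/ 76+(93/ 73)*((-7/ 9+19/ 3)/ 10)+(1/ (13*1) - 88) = -18896575/ 216372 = -87.33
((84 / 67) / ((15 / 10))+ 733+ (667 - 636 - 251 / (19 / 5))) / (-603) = -98839 / 85291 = -1.16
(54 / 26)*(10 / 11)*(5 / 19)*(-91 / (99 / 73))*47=-3602550 / 2299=-1567.01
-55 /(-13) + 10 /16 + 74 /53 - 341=-1845131 /5512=-334.75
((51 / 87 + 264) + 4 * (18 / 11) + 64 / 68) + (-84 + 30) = 1182609 / 5423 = 218.07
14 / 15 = 0.93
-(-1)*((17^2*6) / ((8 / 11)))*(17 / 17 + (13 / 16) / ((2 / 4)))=200277 / 32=6258.66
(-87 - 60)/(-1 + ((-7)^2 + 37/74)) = -294/97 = -3.03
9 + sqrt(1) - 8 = 2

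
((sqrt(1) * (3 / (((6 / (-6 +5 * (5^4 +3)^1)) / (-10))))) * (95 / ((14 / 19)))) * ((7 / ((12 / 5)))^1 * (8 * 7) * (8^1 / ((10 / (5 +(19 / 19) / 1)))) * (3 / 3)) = -1583923600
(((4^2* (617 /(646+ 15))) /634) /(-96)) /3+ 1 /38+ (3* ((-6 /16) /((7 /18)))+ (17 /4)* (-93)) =-399415739795 /1003263156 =-398.12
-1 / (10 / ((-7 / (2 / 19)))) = 133 / 20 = 6.65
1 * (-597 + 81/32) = -19023/32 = -594.47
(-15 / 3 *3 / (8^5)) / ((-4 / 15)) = 225 / 131072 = 0.00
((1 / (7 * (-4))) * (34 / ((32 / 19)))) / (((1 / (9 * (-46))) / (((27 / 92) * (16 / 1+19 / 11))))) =15305355 / 9856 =1552.90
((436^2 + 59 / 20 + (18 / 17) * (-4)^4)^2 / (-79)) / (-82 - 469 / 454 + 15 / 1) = 951000513296821643 / 141036219400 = 6742952.39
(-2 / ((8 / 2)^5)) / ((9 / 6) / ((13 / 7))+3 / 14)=-91 / 47616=-0.00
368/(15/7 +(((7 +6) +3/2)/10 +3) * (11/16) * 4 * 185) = 41216/253801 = 0.16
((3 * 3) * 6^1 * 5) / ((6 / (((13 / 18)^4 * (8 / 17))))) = 142805 / 24786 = 5.76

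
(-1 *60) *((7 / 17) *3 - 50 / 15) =2140 / 17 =125.88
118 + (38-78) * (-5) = 318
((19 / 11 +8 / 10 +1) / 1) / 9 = 194 / 495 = 0.39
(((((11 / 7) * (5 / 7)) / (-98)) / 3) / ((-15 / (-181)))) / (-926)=1991 / 40019868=0.00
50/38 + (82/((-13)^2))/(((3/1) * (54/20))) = 357805/260091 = 1.38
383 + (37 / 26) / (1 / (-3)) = 9847 / 26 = 378.73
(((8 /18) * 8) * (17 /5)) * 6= 1088 /15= 72.53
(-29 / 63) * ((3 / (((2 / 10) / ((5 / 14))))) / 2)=-725 / 588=-1.23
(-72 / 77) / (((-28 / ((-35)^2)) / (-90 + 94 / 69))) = -83400 / 23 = -3626.09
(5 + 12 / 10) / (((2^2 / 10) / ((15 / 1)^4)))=1569375 / 2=784687.50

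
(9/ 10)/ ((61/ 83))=747/ 610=1.22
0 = 0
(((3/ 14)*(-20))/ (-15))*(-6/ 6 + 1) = 0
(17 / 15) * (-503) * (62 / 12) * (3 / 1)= -265081 / 30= -8836.03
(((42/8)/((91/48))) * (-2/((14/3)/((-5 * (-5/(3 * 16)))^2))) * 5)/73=-9375/425152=-0.02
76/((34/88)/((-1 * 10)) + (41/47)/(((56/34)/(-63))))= -1571680/690829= -2.28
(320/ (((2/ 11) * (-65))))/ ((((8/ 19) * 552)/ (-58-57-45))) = 16720/ 897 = 18.64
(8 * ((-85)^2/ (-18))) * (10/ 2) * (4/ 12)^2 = -144500/ 81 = -1783.95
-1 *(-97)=97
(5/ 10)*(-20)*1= -10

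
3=3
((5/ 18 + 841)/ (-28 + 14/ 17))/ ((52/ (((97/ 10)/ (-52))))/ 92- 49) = 574328561/ 965312964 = 0.59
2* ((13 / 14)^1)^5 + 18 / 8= 976345 / 268912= 3.63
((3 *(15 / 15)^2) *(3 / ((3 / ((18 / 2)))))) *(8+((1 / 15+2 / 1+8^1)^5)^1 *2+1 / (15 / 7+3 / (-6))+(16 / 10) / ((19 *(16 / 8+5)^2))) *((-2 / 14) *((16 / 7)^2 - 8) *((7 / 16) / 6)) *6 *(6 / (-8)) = -14288915406160823 / 19673193750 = -726313.97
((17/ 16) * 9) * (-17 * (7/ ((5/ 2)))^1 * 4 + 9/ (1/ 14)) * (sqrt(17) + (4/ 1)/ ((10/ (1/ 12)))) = -24633 * sqrt(17)/ 40-8211/ 400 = -2559.64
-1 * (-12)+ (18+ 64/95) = 2914/95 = 30.67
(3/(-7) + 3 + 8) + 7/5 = 11.97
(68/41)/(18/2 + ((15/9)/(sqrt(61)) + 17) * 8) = 1082628/94637225 -1632 * sqrt(61)/94637225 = 0.01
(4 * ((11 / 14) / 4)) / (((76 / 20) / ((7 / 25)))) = 11 / 190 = 0.06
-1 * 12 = -12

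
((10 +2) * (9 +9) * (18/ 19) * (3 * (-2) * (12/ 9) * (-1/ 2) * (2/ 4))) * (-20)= -155520/ 19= -8185.26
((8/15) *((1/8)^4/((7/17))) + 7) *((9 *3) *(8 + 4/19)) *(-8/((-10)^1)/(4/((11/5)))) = 682.82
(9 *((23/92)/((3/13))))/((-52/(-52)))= 39/4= 9.75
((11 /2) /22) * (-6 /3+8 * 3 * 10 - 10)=57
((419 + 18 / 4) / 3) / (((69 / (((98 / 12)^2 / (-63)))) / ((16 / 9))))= -581042 / 150903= -3.85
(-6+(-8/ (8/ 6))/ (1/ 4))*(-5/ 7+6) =-1110/ 7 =-158.57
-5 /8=-0.62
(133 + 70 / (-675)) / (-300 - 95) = -17941 / 53325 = -0.34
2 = 2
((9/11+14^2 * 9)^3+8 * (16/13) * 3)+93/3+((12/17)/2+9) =1616851905595963/294151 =5496673156.29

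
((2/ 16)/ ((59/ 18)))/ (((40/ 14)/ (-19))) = -1197/ 4720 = -0.25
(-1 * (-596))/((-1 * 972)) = -149/243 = -0.61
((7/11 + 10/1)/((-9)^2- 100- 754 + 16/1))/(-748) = 117/6228596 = 0.00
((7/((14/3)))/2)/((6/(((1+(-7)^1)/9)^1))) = -1/12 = -0.08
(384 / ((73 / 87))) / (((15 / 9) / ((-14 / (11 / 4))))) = -5612544 / 4015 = -1397.89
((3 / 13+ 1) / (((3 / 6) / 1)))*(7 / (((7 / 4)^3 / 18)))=36864 / 637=57.87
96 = 96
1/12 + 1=13/12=1.08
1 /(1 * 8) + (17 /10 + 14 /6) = 499 /120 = 4.16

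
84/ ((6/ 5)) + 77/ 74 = 5257/ 74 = 71.04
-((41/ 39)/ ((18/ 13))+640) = -34601/ 54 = -640.76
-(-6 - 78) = 84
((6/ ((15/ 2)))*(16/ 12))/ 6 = 8/ 45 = 0.18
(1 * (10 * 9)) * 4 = 360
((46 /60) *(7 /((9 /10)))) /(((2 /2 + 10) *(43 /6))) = 322 /4257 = 0.08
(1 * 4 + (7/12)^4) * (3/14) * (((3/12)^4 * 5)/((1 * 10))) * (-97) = -8278465/49545216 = -0.17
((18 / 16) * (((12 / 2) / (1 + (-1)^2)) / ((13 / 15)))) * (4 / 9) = 45 / 26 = 1.73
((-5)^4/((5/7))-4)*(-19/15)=-16549/15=-1103.27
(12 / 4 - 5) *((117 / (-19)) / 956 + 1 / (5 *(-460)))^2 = -644692232 / 6817712655625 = -0.00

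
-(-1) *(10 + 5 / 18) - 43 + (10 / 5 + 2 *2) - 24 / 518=-124795 / 4662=-26.77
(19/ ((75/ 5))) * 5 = 19/ 3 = 6.33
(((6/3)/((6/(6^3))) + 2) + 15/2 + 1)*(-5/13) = -825/26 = -31.73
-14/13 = -1.08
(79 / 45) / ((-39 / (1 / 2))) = -79 / 3510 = -0.02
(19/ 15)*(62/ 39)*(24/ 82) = 4712/ 7995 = 0.59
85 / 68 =5 / 4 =1.25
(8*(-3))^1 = -24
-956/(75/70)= -13384/15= -892.27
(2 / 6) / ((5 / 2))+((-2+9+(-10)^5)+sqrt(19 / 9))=-99991.41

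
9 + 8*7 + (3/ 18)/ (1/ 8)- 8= 175/ 3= 58.33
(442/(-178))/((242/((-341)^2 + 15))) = -1193.31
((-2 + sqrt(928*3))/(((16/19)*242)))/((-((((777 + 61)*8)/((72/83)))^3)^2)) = 10097379/219198722640574101899402563757056 - 10097379*sqrt(174)/109599361320287050949701281878528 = -0.00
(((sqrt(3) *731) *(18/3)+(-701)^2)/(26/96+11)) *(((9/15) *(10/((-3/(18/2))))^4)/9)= 11368512000 *sqrt(3)/541+1273711392000/541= 2390761982.24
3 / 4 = 0.75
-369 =-369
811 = 811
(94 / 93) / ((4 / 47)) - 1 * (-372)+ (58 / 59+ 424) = 8876423 / 10974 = 808.86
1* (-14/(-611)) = 14/611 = 0.02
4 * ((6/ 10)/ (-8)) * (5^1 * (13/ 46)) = -39/ 92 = -0.42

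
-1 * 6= -6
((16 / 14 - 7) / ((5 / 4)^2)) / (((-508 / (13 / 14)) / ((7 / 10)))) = 533 / 111125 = 0.00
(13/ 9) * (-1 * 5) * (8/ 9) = -520/ 81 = -6.42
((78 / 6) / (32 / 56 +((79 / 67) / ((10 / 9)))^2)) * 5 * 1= 204249500 / 5334247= 38.29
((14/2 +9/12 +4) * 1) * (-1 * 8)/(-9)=94/9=10.44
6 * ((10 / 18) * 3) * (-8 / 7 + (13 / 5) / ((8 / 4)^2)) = -69 / 14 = -4.93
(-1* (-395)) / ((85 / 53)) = 246.29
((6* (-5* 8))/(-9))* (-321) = -8560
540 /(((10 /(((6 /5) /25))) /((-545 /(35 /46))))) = -1624536 /875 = -1856.61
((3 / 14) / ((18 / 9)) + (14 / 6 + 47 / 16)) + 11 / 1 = 5503 / 336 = 16.38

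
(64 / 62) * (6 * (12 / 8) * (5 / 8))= 180 / 31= 5.81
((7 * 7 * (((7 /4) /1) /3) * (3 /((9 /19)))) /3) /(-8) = -7.54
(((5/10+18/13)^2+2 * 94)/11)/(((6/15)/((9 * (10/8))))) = 29135025/59488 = 489.76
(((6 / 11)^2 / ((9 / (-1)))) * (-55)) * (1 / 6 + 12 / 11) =830 / 363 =2.29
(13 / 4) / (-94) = -13 / 376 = -0.03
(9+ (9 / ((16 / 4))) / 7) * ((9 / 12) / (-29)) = -27 / 112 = -0.24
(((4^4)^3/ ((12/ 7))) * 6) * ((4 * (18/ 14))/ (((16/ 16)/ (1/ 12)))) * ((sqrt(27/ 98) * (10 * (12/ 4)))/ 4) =283115520 * sqrt(6)/ 7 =99069794.61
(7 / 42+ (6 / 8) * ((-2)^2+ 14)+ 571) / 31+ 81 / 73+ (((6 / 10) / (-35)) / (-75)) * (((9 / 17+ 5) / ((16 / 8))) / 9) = 30250278236 / 1514795625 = 19.97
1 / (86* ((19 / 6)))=3 / 817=0.00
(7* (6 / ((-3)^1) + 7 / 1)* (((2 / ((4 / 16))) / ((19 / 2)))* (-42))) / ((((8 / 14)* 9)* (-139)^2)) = -13720 / 1101297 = -0.01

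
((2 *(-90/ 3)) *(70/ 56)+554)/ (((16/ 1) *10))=479/ 160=2.99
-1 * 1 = -1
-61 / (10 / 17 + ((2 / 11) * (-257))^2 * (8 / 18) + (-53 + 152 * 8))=-1129293 / 39506837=-0.03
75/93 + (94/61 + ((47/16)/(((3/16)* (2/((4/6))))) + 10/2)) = 12.57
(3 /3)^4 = 1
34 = 34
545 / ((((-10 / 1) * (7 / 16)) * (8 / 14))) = -218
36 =36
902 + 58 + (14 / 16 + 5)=7727 / 8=965.88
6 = 6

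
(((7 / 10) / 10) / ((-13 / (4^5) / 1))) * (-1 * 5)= 1792 / 65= 27.57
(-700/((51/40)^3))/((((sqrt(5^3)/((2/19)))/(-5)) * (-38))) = -8960000 * sqrt(5)/47887011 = -0.42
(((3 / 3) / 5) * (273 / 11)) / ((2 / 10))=273 / 11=24.82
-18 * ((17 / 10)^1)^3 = -44217 / 500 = -88.43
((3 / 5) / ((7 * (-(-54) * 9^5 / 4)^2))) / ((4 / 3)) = 1 / 9885033776835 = 0.00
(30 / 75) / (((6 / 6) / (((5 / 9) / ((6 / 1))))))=1 / 27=0.04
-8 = -8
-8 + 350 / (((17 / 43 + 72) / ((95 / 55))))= 12006 / 34243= 0.35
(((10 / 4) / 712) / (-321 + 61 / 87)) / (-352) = 435 / 13967776768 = 0.00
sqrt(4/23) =2 * sqrt(23)/23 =0.42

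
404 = 404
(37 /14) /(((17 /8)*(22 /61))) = 4514 /1309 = 3.45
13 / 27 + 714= 19291 / 27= 714.48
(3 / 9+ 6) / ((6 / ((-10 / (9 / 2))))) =-190 / 81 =-2.35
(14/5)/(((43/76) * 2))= 532/215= 2.47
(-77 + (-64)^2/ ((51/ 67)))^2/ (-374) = -75220.92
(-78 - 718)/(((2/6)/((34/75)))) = -27064/25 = -1082.56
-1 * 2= -2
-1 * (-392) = 392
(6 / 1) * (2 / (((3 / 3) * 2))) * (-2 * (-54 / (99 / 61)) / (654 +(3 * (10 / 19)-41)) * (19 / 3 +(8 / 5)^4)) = 672118008 / 80279375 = 8.37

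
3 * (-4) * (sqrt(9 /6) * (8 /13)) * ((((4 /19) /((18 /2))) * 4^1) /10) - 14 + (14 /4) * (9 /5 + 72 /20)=4.82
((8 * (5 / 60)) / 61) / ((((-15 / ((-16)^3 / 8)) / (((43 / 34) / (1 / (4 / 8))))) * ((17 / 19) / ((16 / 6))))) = 1673216 / 2379915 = 0.70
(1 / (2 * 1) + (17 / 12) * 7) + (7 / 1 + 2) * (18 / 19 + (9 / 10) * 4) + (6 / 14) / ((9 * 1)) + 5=149999 / 2660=56.39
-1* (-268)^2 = -71824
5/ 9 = 0.56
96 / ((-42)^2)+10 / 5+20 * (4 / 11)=15082 / 1617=9.33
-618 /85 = -7.27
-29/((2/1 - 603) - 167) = 29/768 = 0.04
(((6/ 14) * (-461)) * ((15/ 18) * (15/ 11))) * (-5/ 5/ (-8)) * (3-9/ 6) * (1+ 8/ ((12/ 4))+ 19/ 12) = -311175/ 1408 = -221.00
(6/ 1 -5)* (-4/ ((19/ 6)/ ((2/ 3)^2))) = -32/ 57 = -0.56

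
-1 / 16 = -0.06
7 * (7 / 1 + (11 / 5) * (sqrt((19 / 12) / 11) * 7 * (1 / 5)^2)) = 49 * sqrt(627) / 750 + 49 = 50.64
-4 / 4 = -1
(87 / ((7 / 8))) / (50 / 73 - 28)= -25404 / 6979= -3.64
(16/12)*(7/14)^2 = 1/3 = 0.33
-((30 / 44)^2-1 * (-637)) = -308533 / 484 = -637.46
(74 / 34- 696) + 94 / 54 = -692.08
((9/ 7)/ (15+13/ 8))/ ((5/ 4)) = 288/ 4655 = 0.06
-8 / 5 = -1.60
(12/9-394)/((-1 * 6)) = 589/9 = 65.44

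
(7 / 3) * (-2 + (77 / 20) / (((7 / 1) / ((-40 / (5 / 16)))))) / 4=-1267 / 30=-42.23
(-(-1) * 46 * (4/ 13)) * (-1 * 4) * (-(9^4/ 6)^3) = 962352494676/ 13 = 74027114975.08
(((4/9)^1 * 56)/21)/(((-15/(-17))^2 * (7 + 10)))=544/6075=0.09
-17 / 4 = -4.25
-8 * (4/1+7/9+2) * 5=-2440/9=-271.11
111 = 111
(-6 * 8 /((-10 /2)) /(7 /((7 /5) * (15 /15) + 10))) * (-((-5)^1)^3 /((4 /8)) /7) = 27360 /49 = 558.37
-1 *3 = -3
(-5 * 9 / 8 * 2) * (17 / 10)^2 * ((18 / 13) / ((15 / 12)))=-23409 / 650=-36.01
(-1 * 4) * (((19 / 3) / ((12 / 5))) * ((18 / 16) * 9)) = -855 / 8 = -106.88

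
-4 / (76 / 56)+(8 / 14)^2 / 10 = -13568 / 4655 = -2.91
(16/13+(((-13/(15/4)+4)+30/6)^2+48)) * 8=1868456/2925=638.79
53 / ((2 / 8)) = 212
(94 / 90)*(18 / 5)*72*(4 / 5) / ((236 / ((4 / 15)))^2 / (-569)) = -1711552 / 10878125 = -0.16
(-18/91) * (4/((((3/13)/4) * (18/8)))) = -128/21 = -6.10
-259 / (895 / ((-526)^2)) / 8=-17914771 / 1790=-10008.25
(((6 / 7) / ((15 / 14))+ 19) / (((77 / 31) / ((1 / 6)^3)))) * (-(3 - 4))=31 / 840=0.04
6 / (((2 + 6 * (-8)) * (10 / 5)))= -0.07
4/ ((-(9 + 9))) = -2/ 9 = -0.22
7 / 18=0.39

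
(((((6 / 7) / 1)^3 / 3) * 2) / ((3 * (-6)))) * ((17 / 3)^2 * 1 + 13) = -464 / 441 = -1.05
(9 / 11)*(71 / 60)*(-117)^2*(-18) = -26241813 / 110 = -238561.94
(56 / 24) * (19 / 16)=2.77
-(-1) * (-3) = -3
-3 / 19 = -0.16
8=8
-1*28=-28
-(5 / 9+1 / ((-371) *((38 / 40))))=-35065 / 63441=-0.55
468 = 468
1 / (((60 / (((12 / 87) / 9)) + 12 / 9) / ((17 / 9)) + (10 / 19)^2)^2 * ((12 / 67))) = 2523405523 / 1943372290820268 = 0.00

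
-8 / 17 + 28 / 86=-106 / 731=-0.15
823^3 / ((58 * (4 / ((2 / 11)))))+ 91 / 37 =20625461495 / 47212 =436869.05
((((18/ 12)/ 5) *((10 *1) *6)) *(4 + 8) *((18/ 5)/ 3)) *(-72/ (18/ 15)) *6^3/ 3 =-1119744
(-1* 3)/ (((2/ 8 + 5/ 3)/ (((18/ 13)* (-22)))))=14256/ 299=47.68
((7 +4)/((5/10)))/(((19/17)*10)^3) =54043/3429500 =0.02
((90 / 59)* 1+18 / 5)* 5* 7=10584 / 59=179.39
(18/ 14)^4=6561/ 2401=2.73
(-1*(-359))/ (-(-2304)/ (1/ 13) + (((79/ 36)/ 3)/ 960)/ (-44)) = 1637729280/ 136638627761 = 0.01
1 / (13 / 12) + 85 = 1117 / 13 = 85.92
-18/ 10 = -9/ 5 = -1.80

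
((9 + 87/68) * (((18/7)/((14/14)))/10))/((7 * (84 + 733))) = 6291/13611220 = 0.00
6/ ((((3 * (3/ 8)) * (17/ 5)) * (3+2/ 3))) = 80/ 187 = 0.43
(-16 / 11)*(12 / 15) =-64 / 55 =-1.16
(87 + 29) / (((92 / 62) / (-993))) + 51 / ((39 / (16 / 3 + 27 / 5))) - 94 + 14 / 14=-348509884 / 4485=-77705.66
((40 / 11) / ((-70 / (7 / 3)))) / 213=-4 / 7029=-0.00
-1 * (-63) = 63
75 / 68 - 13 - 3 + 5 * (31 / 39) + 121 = 291925 / 2652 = 110.08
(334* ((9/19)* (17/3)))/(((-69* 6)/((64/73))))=-1.90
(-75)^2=5625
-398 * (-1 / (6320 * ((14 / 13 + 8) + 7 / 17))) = 43979 / 6626520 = 0.01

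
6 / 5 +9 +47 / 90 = 193 / 18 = 10.72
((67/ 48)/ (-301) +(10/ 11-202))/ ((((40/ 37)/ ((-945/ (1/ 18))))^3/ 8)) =379403811035290770309/ 60544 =6266579859858793.11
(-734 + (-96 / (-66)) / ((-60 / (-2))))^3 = -1776044923713208 / 4492125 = -395368544.67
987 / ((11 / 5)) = 448.64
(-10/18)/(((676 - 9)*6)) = -5/36018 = -0.00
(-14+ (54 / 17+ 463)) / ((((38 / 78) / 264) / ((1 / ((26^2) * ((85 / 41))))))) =62403066 / 356915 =174.84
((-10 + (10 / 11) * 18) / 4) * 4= 70 / 11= 6.36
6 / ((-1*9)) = -2 / 3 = -0.67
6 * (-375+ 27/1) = -2088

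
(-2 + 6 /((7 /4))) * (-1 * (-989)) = 9890 /7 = 1412.86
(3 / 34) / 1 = 3 / 34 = 0.09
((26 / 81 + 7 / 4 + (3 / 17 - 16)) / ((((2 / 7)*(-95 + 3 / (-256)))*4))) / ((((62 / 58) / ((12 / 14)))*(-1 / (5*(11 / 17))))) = -0.33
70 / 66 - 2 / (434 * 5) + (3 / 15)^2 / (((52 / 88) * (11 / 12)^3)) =29378386 / 25600575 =1.15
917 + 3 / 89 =81616 / 89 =917.03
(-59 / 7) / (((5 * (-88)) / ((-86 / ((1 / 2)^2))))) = -6.59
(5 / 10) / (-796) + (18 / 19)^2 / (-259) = -609307 / 148850408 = -0.00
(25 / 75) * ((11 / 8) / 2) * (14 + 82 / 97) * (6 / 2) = 990 / 97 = 10.21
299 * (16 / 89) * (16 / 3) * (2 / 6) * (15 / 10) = 38272 / 267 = 143.34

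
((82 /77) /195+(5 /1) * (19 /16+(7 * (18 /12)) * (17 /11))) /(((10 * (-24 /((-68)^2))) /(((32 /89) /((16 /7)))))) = -6045861793 /22908600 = -263.91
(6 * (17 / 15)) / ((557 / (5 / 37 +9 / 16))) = 7021 / 824360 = 0.01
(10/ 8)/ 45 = 1/ 36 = 0.03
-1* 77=-77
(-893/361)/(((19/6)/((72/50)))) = -10152/9025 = -1.12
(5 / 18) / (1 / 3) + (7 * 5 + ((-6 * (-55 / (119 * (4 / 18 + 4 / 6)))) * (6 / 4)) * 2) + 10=78815 / 1428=55.19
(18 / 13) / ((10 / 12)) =108 / 65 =1.66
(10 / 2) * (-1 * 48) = -240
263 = 263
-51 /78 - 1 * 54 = -1421 /26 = -54.65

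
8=8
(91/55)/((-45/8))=-728/2475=-0.29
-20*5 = -100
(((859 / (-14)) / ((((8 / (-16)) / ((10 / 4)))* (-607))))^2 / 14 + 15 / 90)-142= -430135394753 / 3033072168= -141.82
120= 120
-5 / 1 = -5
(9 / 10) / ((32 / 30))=27 / 32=0.84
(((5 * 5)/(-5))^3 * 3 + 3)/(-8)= 93/2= 46.50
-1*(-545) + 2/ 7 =545.29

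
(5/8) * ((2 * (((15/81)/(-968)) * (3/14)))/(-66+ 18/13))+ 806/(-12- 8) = -16515442619/409812480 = -40.30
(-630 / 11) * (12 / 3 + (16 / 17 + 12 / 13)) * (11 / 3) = -272160 / 221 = -1231.49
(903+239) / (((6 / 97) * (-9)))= -55387 / 27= -2051.37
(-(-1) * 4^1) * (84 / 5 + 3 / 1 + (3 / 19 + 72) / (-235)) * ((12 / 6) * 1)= 696288 / 4465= 155.94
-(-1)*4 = 4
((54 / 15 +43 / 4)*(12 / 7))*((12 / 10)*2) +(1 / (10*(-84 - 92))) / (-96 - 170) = 59.04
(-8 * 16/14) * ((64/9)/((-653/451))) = 44.90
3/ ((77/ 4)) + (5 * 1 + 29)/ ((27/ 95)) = 249034/ 2079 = 119.79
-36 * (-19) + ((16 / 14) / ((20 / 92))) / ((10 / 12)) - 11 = 118879 / 175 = 679.31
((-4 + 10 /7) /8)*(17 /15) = -51 /140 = -0.36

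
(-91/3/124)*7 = -637/372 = -1.71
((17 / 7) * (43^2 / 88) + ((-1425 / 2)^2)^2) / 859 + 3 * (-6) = 317504698591807 / 1058288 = 300017290.75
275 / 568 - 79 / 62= -13911 / 17608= -0.79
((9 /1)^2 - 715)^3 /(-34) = 127420052 /17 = 7495297.18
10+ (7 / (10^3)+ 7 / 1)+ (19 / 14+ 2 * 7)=32.36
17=17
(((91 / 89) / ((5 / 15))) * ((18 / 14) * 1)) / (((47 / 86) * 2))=15093 / 4183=3.61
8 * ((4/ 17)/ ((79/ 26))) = 832/ 1343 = 0.62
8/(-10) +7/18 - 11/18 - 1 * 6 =-316/45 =-7.02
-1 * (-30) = 30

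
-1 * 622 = -622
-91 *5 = -455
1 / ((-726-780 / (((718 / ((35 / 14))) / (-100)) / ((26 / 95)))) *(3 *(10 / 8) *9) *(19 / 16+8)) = -218272 / 44105968935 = -0.00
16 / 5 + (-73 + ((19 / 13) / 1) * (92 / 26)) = -64.63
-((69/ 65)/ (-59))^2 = -4761/ 14707225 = -0.00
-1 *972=-972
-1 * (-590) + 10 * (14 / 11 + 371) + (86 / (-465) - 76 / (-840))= 20588509 / 4774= 4312.63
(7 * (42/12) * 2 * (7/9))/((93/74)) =30.32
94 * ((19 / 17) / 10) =893 / 85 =10.51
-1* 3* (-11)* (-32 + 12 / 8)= -2013 / 2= -1006.50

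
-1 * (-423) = 423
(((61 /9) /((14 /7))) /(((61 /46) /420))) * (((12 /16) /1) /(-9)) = -805 /9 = -89.44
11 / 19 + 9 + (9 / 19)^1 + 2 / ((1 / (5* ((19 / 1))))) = 200.05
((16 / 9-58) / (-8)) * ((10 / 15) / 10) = 253 / 540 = 0.47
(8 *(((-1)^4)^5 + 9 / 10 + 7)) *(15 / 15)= 356 / 5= 71.20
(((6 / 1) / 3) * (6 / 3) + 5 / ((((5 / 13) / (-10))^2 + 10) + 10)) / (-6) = -0.71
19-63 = -44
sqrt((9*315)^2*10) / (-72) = -315*sqrt(10) / 8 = -124.51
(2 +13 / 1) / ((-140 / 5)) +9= 237 / 28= 8.46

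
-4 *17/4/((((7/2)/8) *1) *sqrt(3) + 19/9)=-744192/80509 + 154224 *sqrt(3)/80509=-5.93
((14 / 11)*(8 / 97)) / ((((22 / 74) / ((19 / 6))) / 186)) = 2440816 / 11737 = 207.96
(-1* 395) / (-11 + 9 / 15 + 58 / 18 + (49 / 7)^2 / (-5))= 17775 / 764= 23.27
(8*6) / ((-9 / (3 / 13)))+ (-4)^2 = 192 / 13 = 14.77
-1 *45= -45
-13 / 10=-1.30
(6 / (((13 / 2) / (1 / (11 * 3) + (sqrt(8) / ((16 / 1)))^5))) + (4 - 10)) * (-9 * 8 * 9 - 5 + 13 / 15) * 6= 16707656 / 715 - 14673 * sqrt(2) / 33280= 23366.73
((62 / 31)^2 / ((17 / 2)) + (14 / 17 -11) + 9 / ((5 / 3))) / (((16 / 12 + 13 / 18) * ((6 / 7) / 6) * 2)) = -23058 / 3145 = -7.33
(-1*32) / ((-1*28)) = 1.14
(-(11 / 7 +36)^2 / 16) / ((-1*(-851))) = -69169 / 667184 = -0.10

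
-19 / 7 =-2.71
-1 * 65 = -65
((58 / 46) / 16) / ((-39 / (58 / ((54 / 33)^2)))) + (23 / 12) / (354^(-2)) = 240188.96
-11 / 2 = -5.50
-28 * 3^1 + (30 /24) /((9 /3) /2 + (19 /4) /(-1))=-1097 /13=-84.38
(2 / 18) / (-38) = -1 / 342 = -0.00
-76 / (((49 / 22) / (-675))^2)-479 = -16760860079 / 2401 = -6980783.04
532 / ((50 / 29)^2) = 111853 / 625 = 178.96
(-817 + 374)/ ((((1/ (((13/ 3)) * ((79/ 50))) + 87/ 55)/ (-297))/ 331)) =25204375.11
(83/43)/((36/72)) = 166/43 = 3.86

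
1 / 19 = 0.05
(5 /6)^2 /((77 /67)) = 1675 /2772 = 0.60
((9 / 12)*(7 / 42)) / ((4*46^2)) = 1 / 67712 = 0.00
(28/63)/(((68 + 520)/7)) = 1/189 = 0.01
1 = 1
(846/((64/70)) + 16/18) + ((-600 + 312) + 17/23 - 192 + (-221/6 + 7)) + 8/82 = 56653067/135792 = 417.20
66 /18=11 /3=3.67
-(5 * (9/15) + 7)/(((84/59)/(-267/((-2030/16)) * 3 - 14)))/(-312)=-230159/1330056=-0.17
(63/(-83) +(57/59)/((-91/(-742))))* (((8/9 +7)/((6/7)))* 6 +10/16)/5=121478431/1527864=79.51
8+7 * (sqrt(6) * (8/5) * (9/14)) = 8+36 * sqrt(6)/5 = 25.64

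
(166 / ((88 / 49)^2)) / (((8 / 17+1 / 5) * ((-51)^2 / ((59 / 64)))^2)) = 3468520615 / 359750938263552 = 0.00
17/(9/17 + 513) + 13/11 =116669/96030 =1.21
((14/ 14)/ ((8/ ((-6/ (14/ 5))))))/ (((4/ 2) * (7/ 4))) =-15/ 196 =-0.08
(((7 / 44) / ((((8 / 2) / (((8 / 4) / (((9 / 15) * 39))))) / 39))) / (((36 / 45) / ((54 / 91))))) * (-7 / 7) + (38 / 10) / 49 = -11653 / 560560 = -0.02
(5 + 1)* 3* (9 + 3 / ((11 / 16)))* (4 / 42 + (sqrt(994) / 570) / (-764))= 252 / 11 - 441* sqrt(994) / 798380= 22.89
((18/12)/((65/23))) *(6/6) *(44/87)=506/1885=0.27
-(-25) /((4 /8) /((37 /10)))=185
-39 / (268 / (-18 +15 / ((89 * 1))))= 61893 / 23852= 2.59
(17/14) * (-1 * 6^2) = -306/7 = -43.71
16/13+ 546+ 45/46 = 327829/598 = 548.21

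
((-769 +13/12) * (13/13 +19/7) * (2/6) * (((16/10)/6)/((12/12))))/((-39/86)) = 316996/567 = 559.08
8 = 8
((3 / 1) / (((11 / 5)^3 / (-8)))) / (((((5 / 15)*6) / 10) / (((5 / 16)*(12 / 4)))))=-28125 / 2662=-10.57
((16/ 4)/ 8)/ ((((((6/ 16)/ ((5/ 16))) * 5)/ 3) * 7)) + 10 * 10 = 2801/ 28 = 100.04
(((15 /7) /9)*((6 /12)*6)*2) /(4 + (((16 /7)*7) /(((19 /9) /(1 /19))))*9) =361 /1918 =0.19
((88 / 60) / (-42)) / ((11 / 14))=-0.04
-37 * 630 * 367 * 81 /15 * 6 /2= -138587274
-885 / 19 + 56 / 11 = -8671 / 209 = -41.49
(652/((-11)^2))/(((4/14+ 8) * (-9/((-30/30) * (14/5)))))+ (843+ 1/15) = 26631278/31581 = 843.27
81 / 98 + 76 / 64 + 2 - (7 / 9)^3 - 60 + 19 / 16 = -15794105 / 285768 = -55.27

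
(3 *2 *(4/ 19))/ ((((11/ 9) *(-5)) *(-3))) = 72/ 1045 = 0.07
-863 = -863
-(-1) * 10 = 10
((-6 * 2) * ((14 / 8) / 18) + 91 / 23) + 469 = 65107 / 138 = 471.79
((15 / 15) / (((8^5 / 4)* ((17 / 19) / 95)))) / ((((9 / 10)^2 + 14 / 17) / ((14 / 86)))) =315875 / 244553728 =0.00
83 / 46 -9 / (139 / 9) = 7811 / 6394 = 1.22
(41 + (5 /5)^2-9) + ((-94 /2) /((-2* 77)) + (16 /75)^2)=28890049 /866250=33.35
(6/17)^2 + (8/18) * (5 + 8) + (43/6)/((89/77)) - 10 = 973513/462978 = 2.10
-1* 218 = -218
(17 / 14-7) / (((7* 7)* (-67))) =81 / 45962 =0.00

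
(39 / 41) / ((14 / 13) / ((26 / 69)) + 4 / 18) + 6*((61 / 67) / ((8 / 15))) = 543170817 / 51478780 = 10.55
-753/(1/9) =-6777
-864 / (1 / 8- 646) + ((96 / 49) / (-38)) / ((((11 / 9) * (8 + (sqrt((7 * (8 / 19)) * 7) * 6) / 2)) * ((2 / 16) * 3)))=1082641536 / 804868757- 864 * sqrt(38) / 422807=1.33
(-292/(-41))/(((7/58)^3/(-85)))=-4842679840/14063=-344356.10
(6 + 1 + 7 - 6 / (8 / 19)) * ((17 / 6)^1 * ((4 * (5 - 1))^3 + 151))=-72199 / 24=-3008.29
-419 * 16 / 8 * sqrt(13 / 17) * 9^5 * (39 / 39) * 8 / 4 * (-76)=7521425424 * sqrt(221) / 17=6577295731.24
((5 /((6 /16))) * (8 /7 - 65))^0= 1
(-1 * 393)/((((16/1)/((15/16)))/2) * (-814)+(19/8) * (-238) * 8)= 0.03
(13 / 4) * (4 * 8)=104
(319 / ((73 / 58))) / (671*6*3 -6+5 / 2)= 0.02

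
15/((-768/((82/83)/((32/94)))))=-9635/169984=-0.06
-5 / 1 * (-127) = 635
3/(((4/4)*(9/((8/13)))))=8/39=0.21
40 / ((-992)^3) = -5 / 122023936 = -0.00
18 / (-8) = -9 / 4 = -2.25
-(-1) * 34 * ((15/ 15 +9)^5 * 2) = 6800000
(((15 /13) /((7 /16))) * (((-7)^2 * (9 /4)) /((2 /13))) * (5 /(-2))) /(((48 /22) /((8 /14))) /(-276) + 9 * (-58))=2390850 /264139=9.05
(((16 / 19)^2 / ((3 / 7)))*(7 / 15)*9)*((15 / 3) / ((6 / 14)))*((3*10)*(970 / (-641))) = -851737600 / 231401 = -3680.79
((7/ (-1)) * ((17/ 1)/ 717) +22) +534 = 398533/ 717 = 555.83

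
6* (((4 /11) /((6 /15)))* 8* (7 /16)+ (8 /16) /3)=20.09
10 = 10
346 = 346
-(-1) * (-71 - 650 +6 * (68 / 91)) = -65203 / 91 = -716.52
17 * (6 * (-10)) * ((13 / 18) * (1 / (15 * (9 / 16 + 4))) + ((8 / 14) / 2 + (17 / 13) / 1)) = -97813852 / 59787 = -1636.04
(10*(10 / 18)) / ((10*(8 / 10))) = 25 / 36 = 0.69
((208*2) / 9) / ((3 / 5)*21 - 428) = -2080 / 18693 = -0.11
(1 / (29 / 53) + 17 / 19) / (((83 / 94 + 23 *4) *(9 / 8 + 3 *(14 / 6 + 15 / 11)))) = 496320 / 206863583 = 0.00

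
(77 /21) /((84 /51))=187 /84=2.23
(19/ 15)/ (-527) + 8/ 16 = 7867/ 15810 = 0.50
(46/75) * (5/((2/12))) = 92/5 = 18.40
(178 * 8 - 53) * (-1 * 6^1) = -8226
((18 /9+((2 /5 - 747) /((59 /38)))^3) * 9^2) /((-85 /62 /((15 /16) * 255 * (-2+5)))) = 96762088384202725929 /20537900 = 4711391543643.84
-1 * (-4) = 4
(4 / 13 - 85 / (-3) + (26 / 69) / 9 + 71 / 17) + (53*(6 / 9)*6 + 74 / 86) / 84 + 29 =10640250055 / 165238164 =64.39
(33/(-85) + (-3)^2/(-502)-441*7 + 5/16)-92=-1085215413/341360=-3179.09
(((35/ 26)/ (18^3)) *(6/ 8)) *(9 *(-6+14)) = 35/ 2808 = 0.01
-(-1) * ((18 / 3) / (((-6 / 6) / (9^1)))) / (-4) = 27 / 2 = 13.50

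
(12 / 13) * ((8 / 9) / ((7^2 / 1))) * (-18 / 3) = -64 / 637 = -0.10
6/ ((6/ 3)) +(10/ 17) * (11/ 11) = 61/ 17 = 3.59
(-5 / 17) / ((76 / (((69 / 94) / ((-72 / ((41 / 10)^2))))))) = 0.00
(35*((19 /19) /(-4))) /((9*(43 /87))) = -1015 /516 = -1.97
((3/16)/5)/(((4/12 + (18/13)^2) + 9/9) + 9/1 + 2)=1521/578000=0.00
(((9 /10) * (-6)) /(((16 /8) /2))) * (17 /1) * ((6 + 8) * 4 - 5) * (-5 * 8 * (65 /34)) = 358020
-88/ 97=-0.91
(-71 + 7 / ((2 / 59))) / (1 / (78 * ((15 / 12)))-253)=-52845 / 98666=-0.54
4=4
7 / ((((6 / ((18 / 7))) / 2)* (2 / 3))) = 9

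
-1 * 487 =-487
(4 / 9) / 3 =4 / 27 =0.15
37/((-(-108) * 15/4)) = 37/405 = 0.09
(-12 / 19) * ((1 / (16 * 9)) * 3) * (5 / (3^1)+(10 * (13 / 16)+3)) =-307 / 1824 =-0.17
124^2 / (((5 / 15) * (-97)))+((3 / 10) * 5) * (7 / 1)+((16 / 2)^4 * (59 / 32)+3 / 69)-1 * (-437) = 33572075 / 4462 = 7524.00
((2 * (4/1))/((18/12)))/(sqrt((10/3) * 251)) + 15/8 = 8 * sqrt(7530)/3765 + 15/8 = 2.06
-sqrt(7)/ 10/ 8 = -sqrt(7)/ 80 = -0.03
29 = 29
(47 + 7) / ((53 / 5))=270 / 53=5.09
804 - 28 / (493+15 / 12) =803.94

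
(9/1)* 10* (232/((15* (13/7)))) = 9744/13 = 749.54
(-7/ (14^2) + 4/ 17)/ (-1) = -95/ 476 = -0.20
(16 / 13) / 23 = 16 / 299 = 0.05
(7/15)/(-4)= -7/60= -0.12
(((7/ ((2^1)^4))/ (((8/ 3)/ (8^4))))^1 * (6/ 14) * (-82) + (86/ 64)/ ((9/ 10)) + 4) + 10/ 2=-3399193/ 144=-23605.51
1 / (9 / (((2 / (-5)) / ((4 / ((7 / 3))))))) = -7 / 270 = -0.03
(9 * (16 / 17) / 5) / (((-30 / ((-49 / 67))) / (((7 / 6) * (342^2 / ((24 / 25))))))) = 6686442 / 1139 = 5870.45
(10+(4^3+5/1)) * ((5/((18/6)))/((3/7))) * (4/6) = 5530/27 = 204.81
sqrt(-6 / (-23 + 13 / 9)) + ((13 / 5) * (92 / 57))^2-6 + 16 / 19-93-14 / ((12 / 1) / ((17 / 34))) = -80.60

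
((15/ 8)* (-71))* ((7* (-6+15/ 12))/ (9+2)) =141645/ 352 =402.40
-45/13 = -3.46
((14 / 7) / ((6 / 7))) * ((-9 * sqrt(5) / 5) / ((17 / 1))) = -21 * sqrt(5) / 85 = -0.55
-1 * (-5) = 5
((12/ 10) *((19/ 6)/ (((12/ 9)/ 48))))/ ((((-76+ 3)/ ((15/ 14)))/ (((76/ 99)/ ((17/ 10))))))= -0.91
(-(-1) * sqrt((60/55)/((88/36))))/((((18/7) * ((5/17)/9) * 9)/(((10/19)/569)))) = 119 * sqrt(6)/356763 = 0.00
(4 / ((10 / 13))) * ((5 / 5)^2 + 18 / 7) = 130 / 7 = 18.57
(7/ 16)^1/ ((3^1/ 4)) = 7/ 12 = 0.58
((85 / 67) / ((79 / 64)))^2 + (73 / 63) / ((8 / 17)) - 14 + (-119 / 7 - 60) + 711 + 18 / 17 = 149923440537121 / 240039794232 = 624.58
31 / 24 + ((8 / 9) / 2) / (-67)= 6199 / 4824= 1.29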